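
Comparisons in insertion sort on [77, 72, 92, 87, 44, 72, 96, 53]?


Algorithm: insertion sort
Input: [77, 72, 92, 87, 44, 72, 96, 53]
Sorted: [44, 53, 72, 72, 77, 87, 92, 96]

20


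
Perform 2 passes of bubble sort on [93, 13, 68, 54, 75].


Initial: [93, 13, 68, 54, 75]
Pass 1: [13, 68, 54, 75, 93] (4 swaps)
Pass 2: [13, 54, 68, 75, 93] (1 swaps)

After 2 passes: [13, 54, 68, 75, 93]


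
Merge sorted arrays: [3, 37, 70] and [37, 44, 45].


Take 3 from A
Take 37 from A
Take 37 from B
Take 44 from B
Take 45 from B

Merged: [3, 37, 37, 44, 45, 70]


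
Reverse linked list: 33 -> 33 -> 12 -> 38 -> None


Step 1: curr=33, set curr.next=prev(None) | reversed so far: 33
Step 2: curr=33, set curr.next=prev(33) | reversed so far: 33 -> 33
Step 3: curr=12, set curr.next=prev(33) | reversed so far: 12 -> 33 -> 33
Step 4: curr=38, set curr.next=prev(12) | reversed so far: 38 -> 12 -> 33 -> 33

38 -> 12 -> 33 -> 33 -> None


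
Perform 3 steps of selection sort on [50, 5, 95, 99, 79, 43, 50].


Initial: [50, 5, 95, 99, 79, 43, 50]
Step 1: min=5 at 1
  Swap: [5, 50, 95, 99, 79, 43, 50]
Step 2: min=43 at 5
  Swap: [5, 43, 95, 99, 79, 50, 50]
Step 3: min=50 at 5
  Swap: [5, 43, 50, 99, 79, 95, 50]

After 3 steps: [5, 43, 50, 99, 79, 95, 50]


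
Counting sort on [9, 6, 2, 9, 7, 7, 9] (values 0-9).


Input: [9, 6, 2, 9, 7, 7, 9]
Counts: [0, 0, 1, 0, 0, 0, 1, 2, 0, 3]

Sorted: [2, 6, 7, 7, 9, 9, 9]


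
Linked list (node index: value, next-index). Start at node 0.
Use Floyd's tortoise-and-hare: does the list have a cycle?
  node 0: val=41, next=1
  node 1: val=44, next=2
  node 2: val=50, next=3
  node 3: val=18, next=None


Floyd's tortoise (slow, +1) and hare (fast, +2):
  init: slow=0, fast=0
  step 1: slow=1, fast=2
  step 2: fast 2->3->None, no cycle

Cycle: no


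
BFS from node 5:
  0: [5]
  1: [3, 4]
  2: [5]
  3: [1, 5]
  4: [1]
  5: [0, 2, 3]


Visit 5, enqueue [0, 2, 3]
Visit 0, enqueue []
Visit 2, enqueue []
Visit 3, enqueue [1]
Visit 1, enqueue [4]
Visit 4, enqueue []

BFS order: [5, 0, 2, 3, 1, 4]


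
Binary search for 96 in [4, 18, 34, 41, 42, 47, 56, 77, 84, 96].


Step 1: lo=0, hi=9, mid=4, val=42
Step 2: lo=5, hi=9, mid=7, val=77
Step 3: lo=8, hi=9, mid=8, val=84
Step 4: lo=9, hi=9, mid=9, val=96

Found at index 9


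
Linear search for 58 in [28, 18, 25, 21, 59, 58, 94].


i=0: 28!=58
i=1: 18!=58
i=2: 25!=58
i=3: 21!=58
i=4: 59!=58
i=5: 58==58 found!

Found at 5, 6 comps


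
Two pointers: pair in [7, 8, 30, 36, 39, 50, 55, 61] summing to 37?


lo=0(7)+hi=7(61)=68
lo=0(7)+hi=6(55)=62
lo=0(7)+hi=5(50)=57
lo=0(7)+hi=4(39)=46
lo=0(7)+hi=3(36)=43
lo=0(7)+hi=2(30)=37

Yes: 7+30=37


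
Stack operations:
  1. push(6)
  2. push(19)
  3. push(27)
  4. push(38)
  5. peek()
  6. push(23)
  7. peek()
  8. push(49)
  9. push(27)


push(6) -> [6]
push(19) -> [6, 19]
push(27) -> [6, 19, 27]
push(38) -> [6, 19, 27, 38]
peek()->38
push(23) -> [6, 19, 27, 38, 23]
peek()->23
push(49) -> [6, 19, 27, 38, 23, 49]
push(27) -> [6, 19, 27, 38, 23, 49, 27]

Final stack: [6, 19, 27, 38, 23, 49, 27]


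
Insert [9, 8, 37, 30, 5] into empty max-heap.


Insert 9: [9]
Insert 8: [9, 8]
Insert 37: [37, 8, 9]
Insert 30: [37, 30, 9, 8]
Insert 5: [37, 30, 9, 8, 5]

Final heap: [37, 30, 9, 8, 5]


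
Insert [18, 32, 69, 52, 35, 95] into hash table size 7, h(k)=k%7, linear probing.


Insert 18: h=4 -> slot 4
Insert 32: h=4, 1 probes -> slot 5
Insert 69: h=6 -> slot 6
Insert 52: h=3 -> slot 3
Insert 35: h=0 -> slot 0
Insert 95: h=4, 4 probes -> slot 1

Table: [35, 95, None, 52, 18, 32, 69]


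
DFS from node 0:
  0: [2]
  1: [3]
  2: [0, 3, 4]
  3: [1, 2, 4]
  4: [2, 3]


Visit 0, push [2]
Visit 2, push [4, 3]
Visit 3, push [4, 1]
Visit 1, push []
Visit 4, push []

DFS order: [0, 2, 3, 1, 4]


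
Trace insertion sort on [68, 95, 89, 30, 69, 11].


Initial: [68, 95, 89, 30, 69, 11]
Insert 95: [68, 95, 89, 30, 69, 11]
Insert 89: [68, 89, 95, 30, 69, 11]
Insert 30: [30, 68, 89, 95, 69, 11]
Insert 69: [30, 68, 69, 89, 95, 11]
Insert 11: [11, 30, 68, 69, 89, 95]

Sorted: [11, 30, 68, 69, 89, 95]


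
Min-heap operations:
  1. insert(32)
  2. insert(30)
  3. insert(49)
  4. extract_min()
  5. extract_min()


insert(32) -> [32]
insert(30) -> [30, 32]
insert(49) -> [30, 32, 49]
extract_min()->30, [32, 49]
extract_min()->32, [49]

Final heap: [49]


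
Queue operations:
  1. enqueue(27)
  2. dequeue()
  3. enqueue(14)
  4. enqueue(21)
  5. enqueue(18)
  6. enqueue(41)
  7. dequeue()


enqueue(27) -> [27]
dequeue()->27, []
enqueue(14) -> [14]
enqueue(21) -> [14, 21]
enqueue(18) -> [14, 21, 18]
enqueue(41) -> [14, 21, 18, 41]
dequeue()->14, [21, 18, 41]

Final queue: [21, 18, 41]


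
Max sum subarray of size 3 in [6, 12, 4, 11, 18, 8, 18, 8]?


[0:3]: 22
[1:4]: 27
[2:5]: 33
[3:6]: 37
[4:7]: 44
[5:8]: 34

Max: 44 at [4:7]


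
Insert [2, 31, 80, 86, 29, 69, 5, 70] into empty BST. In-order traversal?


Insert 2: root
Insert 31: R from 2
Insert 80: R from 2 -> R from 31
Insert 86: R from 2 -> R from 31 -> R from 80
Insert 29: R from 2 -> L from 31
Insert 69: R from 2 -> R from 31 -> L from 80
Insert 5: R from 2 -> L from 31 -> L from 29
Insert 70: R from 2 -> R from 31 -> L from 80 -> R from 69

In-order: [2, 5, 29, 31, 69, 70, 80, 86]


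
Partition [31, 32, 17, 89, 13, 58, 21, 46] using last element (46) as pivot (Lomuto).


Pivot: 46
  31 <= 46: advance i (no swap)
  32 <= 46: advance i (no swap)
  17 <= 46: advance i (no swap)
  13 <= 46: swap -> [31, 32, 17, 13, 89, 58, 21, 46]
  21 <= 46: swap -> [31, 32, 17, 13, 21, 58, 89, 46]
Place pivot at 5: [31, 32, 17, 13, 21, 46, 89, 58]

Partitioned: [31, 32, 17, 13, 21, 46, 89, 58]


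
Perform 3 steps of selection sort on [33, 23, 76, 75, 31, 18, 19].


Initial: [33, 23, 76, 75, 31, 18, 19]
Step 1: min=18 at 5
  Swap: [18, 23, 76, 75, 31, 33, 19]
Step 2: min=19 at 6
  Swap: [18, 19, 76, 75, 31, 33, 23]
Step 3: min=23 at 6
  Swap: [18, 19, 23, 75, 31, 33, 76]

After 3 steps: [18, 19, 23, 75, 31, 33, 76]


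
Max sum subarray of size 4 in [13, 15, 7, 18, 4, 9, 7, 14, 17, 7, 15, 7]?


[0:4]: 53
[1:5]: 44
[2:6]: 38
[3:7]: 38
[4:8]: 34
[5:9]: 47
[6:10]: 45
[7:11]: 53
[8:12]: 46

Max: 53 at [0:4]


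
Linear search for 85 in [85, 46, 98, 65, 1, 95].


i=0: 85==85 found!

Found at 0, 1 comps


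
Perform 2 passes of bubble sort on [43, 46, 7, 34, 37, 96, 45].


Initial: [43, 46, 7, 34, 37, 96, 45]
Pass 1: [43, 7, 34, 37, 46, 45, 96] (4 swaps)
Pass 2: [7, 34, 37, 43, 45, 46, 96] (4 swaps)

After 2 passes: [7, 34, 37, 43, 45, 46, 96]


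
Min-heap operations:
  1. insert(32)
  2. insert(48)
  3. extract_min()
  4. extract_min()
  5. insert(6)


insert(32) -> [32]
insert(48) -> [32, 48]
extract_min()->32, [48]
extract_min()->48, []
insert(6) -> [6]

Final heap: [6]


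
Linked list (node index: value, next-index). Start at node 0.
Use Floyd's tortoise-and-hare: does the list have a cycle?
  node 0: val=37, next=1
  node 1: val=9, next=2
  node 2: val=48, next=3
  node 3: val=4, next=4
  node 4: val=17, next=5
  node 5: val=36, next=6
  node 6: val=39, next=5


Floyd's tortoise (slow, +1) and hare (fast, +2):
  init: slow=0, fast=0
  step 1: slow=1, fast=2
  step 2: slow=2, fast=4
  step 3: slow=3, fast=6
  step 4: slow=4, fast=6
  step 5: slow=5, fast=6
  step 6: slow=6, fast=6
  slow == fast at node 6: cycle detected

Cycle: yes


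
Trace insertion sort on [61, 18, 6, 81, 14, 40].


Initial: [61, 18, 6, 81, 14, 40]
Insert 18: [18, 61, 6, 81, 14, 40]
Insert 6: [6, 18, 61, 81, 14, 40]
Insert 81: [6, 18, 61, 81, 14, 40]
Insert 14: [6, 14, 18, 61, 81, 40]
Insert 40: [6, 14, 18, 40, 61, 81]

Sorted: [6, 14, 18, 40, 61, 81]


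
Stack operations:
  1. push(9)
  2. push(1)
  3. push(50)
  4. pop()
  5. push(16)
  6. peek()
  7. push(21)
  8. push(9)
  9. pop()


push(9) -> [9]
push(1) -> [9, 1]
push(50) -> [9, 1, 50]
pop()->50, [9, 1]
push(16) -> [9, 1, 16]
peek()->16
push(21) -> [9, 1, 16, 21]
push(9) -> [9, 1, 16, 21, 9]
pop()->9, [9, 1, 16, 21]

Final stack: [9, 1, 16, 21]


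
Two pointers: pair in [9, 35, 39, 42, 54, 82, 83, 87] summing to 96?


lo=0(9)+hi=7(87)=96

Yes: 9+87=96


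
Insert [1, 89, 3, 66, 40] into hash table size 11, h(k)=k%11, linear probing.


Insert 1: h=1 -> slot 1
Insert 89: h=1, 1 probes -> slot 2
Insert 3: h=3 -> slot 3
Insert 66: h=0 -> slot 0
Insert 40: h=7 -> slot 7

Table: [66, 1, 89, 3, None, None, None, 40, None, None, None]


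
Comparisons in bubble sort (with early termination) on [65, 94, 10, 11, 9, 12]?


Algorithm: bubble sort (with early termination)
Input: [65, 94, 10, 11, 9, 12]
Sorted: [9, 10, 11, 12, 65, 94]

15


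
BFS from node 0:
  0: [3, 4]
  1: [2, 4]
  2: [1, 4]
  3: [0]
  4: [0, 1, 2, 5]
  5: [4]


Visit 0, enqueue [3, 4]
Visit 3, enqueue []
Visit 4, enqueue [1, 2, 5]
Visit 1, enqueue []
Visit 2, enqueue []
Visit 5, enqueue []

BFS order: [0, 3, 4, 1, 2, 5]


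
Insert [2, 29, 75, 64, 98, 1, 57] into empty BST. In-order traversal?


Insert 2: root
Insert 29: R from 2
Insert 75: R from 2 -> R from 29
Insert 64: R from 2 -> R from 29 -> L from 75
Insert 98: R from 2 -> R from 29 -> R from 75
Insert 1: L from 2
Insert 57: R from 2 -> R from 29 -> L from 75 -> L from 64

In-order: [1, 2, 29, 57, 64, 75, 98]


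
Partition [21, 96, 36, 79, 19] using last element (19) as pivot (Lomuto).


Pivot: 19
Place pivot at 0: [19, 96, 36, 79, 21]

Partitioned: [19, 96, 36, 79, 21]


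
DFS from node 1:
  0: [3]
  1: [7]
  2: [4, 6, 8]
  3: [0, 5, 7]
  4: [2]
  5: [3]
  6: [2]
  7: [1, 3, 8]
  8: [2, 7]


Visit 1, push [7]
Visit 7, push [8, 3]
Visit 3, push [5, 0]
Visit 0, push []
Visit 5, push []
Visit 8, push [2]
Visit 2, push [6, 4]
Visit 4, push []
Visit 6, push []

DFS order: [1, 7, 3, 0, 5, 8, 2, 4, 6]


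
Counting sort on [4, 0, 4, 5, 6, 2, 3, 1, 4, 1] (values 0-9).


Input: [4, 0, 4, 5, 6, 2, 3, 1, 4, 1]
Counts: [1, 2, 1, 1, 3, 1, 1, 0, 0, 0]

Sorted: [0, 1, 1, 2, 3, 4, 4, 4, 5, 6]


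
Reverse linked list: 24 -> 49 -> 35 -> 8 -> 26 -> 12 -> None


Step 1: curr=24, set curr.next=prev(None) | reversed so far: 24
Step 2: curr=49, set curr.next=prev(24) | reversed so far: 49 -> 24
Step 3: curr=35, set curr.next=prev(49) | reversed so far: 35 -> 49 -> 24
Step 4: curr=8, set curr.next=prev(35) | reversed so far: 8 -> 35 -> 49 -> 24
Step 5: curr=26, set curr.next=prev(8) | reversed so far: 26 -> 8 -> 35 -> 49 -> 24
Step 6: curr=12, set curr.next=prev(26) | reversed so far: 12 -> 26 -> 8 -> 35 -> 49 -> 24

12 -> 26 -> 8 -> 35 -> 49 -> 24 -> None


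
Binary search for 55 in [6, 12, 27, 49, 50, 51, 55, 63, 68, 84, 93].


Step 1: lo=0, hi=10, mid=5, val=51
Step 2: lo=6, hi=10, mid=8, val=68
Step 3: lo=6, hi=7, mid=6, val=55

Found at index 6


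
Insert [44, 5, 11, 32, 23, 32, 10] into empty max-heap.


Insert 44: [44]
Insert 5: [44, 5]
Insert 11: [44, 5, 11]
Insert 32: [44, 32, 11, 5]
Insert 23: [44, 32, 11, 5, 23]
Insert 32: [44, 32, 32, 5, 23, 11]
Insert 10: [44, 32, 32, 5, 23, 11, 10]

Final heap: [44, 32, 32, 5, 23, 11, 10]


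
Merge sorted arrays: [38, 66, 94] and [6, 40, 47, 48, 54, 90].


Take 6 from B
Take 38 from A
Take 40 from B
Take 47 from B
Take 48 from B
Take 54 from B
Take 66 from A
Take 90 from B

Merged: [6, 38, 40, 47, 48, 54, 66, 90, 94]


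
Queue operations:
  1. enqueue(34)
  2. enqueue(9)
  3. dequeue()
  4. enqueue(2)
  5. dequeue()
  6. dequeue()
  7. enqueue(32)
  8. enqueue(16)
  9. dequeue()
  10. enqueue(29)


enqueue(34) -> [34]
enqueue(9) -> [34, 9]
dequeue()->34, [9]
enqueue(2) -> [9, 2]
dequeue()->9, [2]
dequeue()->2, []
enqueue(32) -> [32]
enqueue(16) -> [32, 16]
dequeue()->32, [16]
enqueue(29) -> [16, 29]

Final queue: [16, 29]


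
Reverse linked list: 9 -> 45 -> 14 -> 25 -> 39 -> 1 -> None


Step 1: curr=9, set curr.next=prev(None) | reversed so far: 9
Step 2: curr=45, set curr.next=prev(9) | reversed so far: 45 -> 9
Step 3: curr=14, set curr.next=prev(45) | reversed so far: 14 -> 45 -> 9
Step 4: curr=25, set curr.next=prev(14) | reversed so far: 25 -> 14 -> 45 -> 9
Step 5: curr=39, set curr.next=prev(25) | reversed so far: 39 -> 25 -> 14 -> 45 -> 9
Step 6: curr=1, set curr.next=prev(39) | reversed so far: 1 -> 39 -> 25 -> 14 -> 45 -> 9

1 -> 39 -> 25 -> 14 -> 45 -> 9 -> None


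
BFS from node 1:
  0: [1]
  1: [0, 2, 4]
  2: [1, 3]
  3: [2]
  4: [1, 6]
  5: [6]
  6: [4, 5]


Visit 1, enqueue [0, 2, 4]
Visit 0, enqueue []
Visit 2, enqueue [3]
Visit 4, enqueue [6]
Visit 3, enqueue []
Visit 6, enqueue [5]
Visit 5, enqueue []

BFS order: [1, 0, 2, 4, 3, 6, 5]


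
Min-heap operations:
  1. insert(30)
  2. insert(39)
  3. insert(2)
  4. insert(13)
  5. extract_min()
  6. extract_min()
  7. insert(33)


insert(30) -> [30]
insert(39) -> [30, 39]
insert(2) -> [2, 39, 30]
insert(13) -> [2, 13, 30, 39]
extract_min()->2, [13, 39, 30]
extract_min()->13, [30, 39]
insert(33) -> [30, 39, 33]

Final heap: [30, 39, 33]


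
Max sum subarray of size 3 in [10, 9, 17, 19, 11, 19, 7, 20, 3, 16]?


[0:3]: 36
[1:4]: 45
[2:5]: 47
[3:6]: 49
[4:7]: 37
[5:8]: 46
[6:9]: 30
[7:10]: 39

Max: 49 at [3:6]


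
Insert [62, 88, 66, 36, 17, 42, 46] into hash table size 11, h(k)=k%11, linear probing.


Insert 62: h=7 -> slot 7
Insert 88: h=0 -> slot 0
Insert 66: h=0, 1 probes -> slot 1
Insert 36: h=3 -> slot 3
Insert 17: h=6 -> slot 6
Insert 42: h=9 -> slot 9
Insert 46: h=2 -> slot 2

Table: [88, 66, 46, 36, None, None, 17, 62, None, 42, None]


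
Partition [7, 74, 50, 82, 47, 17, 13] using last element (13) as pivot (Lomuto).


Pivot: 13
  7 <= 13: advance i (no swap)
Place pivot at 1: [7, 13, 50, 82, 47, 17, 74]

Partitioned: [7, 13, 50, 82, 47, 17, 74]


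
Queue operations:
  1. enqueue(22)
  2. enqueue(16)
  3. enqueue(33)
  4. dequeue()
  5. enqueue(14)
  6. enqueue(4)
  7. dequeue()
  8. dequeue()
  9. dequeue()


enqueue(22) -> [22]
enqueue(16) -> [22, 16]
enqueue(33) -> [22, 16, 33]
dequeue()->22, [16, 33]
enqueue(14) -> [16, 33, 14]
enqueue(4) -> [16, 33, 14, 4]
dequeue()->16, [33, 14, 4]
dequeue()->33, [14, 4]
dequeue()->14, [4]

Final queue: [4]


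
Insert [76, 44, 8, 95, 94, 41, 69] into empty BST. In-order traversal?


Insert 76: root
Insert 44: L from 76
Insert 8: L from 76 -> L from 44
Insert 95: R from 76
Insert 94: R from 76 -> L from 95
Insert 41: L from 76 -> L from 44 -> R from 8
Insert 69: L from 76 -> R from 44

In-order: [8, 41, 44, 69, 76, 94, 95]


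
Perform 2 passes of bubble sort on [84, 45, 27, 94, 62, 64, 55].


Initial: [84, 45, 27, 94, 62, 64, 55]
Pass 1: [45, 27, 84, 62, 64, 55, 94] (5 swaps)
Pass 2: [27, 45, 62, 64, 55, 84, 94] (4 swaps)

After 2 passes: [27, 45, 62, 64, 55, 84, 94]


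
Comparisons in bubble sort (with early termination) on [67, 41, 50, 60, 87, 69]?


Algorithm: bubble sort (with early termination)
Input: [67, 41, 50, 60, 87, 69]
Sorted: [41, 50, 60, 67, 69, 87]

9


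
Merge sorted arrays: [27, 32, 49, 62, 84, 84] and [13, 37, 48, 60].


Take 13 from B
Take 27 from A
Take 32 from A
Take 37 from B
Take 48 from B
Take 49 from A
Take 60 from B

Merged: [13, 27, 32, 37, 48, 49, 60, 62, 84, 84]


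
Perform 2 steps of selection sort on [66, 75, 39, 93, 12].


Initial: [66, 75, 39, 93, 12]
Step 1: min=12 at 4
  Swap: [12, 75, 39, 93, 66]
Step 2: min=39 at 2
  Swap: [12, 39, 75, 93, 66]

After 2 steps: [12, 39, 75, 93, 66]


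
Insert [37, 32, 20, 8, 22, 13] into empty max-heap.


Insert 37: [37]
Insert 32: [37, 32]
Insert 20: [37, 32, 20]
Insert 8: [37, 32, 20, 8]
Insert 22: [37, 32, 20, 8, 22]
Insert 13: [37, 32, 20, 8, 22, 13]

Final heap: [37, 32, 20, 8, 22, 13]


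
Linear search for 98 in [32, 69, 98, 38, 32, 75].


i=0: 32!=98
i=1: 69!=98
i=2: 98==98 found!

Found at 2, 3 comps


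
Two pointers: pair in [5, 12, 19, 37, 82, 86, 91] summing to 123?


lo=0(5)+hi=6(91)=96
lo=1(12)+hi=6(91)=103
lo=2(19)+hi=6(91)=110
lo=3(37)+hi=6(91)=128
lo=3(37)+hi=5(86)=123

Yes: 37+86=123


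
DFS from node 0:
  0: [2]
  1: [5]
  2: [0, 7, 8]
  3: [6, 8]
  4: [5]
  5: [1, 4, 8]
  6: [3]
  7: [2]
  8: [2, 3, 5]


Visit 0, push [2]
Visit 2, push [8, 7]
Visit 7, push []
Visit 8, push [5, 3]
Visit 3, push [6]
Visit 6, push []
Visit 5, push [4, 1]
Visit 1, push []
Visit 4, push []

DFS order: [0, 2, 7, 8, 3, 6, 5, 1, 4]


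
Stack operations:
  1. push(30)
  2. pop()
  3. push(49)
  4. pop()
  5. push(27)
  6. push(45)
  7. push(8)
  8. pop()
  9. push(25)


push(30) -> [30]
pop()->30, []
push(49) -> [49]
pop()->49, []
push(27) -> [27]
push(45) -> [27, 45]
push(8) -> [27, 45, 8]
pop()->8, [27, 45]
push(25) -> [27, 45, 25]

Final stack: [27, 45, 25]


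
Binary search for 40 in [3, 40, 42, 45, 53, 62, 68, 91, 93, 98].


Step 1: lo=0, hi=9, mid=4, val=53
Step 2: lo=0, hi=3, mid=1, val=40

Found at index 1


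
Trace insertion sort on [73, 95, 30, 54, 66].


Initial: [73, 95, 30, 54, 66]
Insert 95: [73, 95, 30, 54, 66]
Insert 30: [30, 73, 95, 54, 66]
Insert 54: [30, 54, 73, 95, 66]
Insert 66: [30, 54, 66, 73, 95]

Sorted: [30, 54, 66, 73, 95]


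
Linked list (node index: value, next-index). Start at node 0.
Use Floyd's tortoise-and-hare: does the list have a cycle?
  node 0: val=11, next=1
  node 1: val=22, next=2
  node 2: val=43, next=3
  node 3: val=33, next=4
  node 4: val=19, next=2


Floyd's tortoise (slow, +1) and hare (fast, +2):
  init: slow=0, fast=0
  step 1: slow=1, fast=2
  step 2: slow=2, fast=4
  step 3: slow=3, fast=3
  slow == fast at node 3: cycle detected

Cycle: yes


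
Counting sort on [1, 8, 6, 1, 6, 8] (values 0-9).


Input: [1, 8, 6, 1, 6, 8]
Counts: [0, 2, 0, 0, 0, 0, 2, 0, 2, 0]

Sorted: [1, 1, 6, 6, 8, 8]


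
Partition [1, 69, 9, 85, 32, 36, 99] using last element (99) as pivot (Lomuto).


Pivot: 99
  1 <= 99: advance i (no swap)
  69 <= 99: advance i (no swap)
  9 <= 99: advance i (no swap)
  85 <= 99: advance i (no swap)
  32 <= 99: advance i (no swap)
  36 <= 99: advance i (no swap)
Place pivot at 6: [1, 69, 9, 85, 32, 36, 99]

Partitioned: [1, 69, 9, 85, 32, 36, 99]


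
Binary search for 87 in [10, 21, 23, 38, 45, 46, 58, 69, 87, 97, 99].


Step 1: lo=0, hi=10, mid=5, val=46
Step 2: lo=6, hi=10, mid=8, val=87

Found at index 8


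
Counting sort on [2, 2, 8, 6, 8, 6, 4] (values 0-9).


Input: [2, 2, 8, 6, 8, 6, 4]
Counts: [0, 0, 2, 0, 1, 0, 2, 0, 2, 0]

Sorted: [2, 2, 4, 6, 6, 8, 8]


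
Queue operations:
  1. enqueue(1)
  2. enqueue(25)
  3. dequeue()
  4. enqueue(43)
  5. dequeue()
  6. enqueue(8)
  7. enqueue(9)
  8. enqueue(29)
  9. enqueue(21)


enqueue(1) -> [1]
enqueue(25) -> [1, 25]
dequeue()->1, [25]
enqueue(43) -> [25, 43]
dequeue()->25, [43]
enqueue(8) -> [43, 8]
enqueue(9) -> [43, 8, 9]
enqueue(29) -> [43, 8, 9, 29]
enqueue(21) -> [43, 8, 9, 29, 21]

Final queue: [43, 8, 9, 29, 21]


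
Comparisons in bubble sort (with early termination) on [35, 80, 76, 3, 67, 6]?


Algorithm: bubble sort (with early termination)
Input: [35, 80, 76, 3, 67, 6]
Sorted: [3, 6, 35, 67, 76, 80]

15


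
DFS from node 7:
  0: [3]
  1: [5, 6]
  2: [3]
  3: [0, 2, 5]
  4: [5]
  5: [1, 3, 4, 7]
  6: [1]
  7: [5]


Visit 7, push [5]
Visit 5, push [4, 3, 1]
Visit 1, push [6]
Visit 6, push []
Visit 3, push [2, 0]
Visit 0, push []
Visit 2, push []
Visit 4, push []

DFS order: [7, 5, 1, 6, 3, 0, 2, 4]


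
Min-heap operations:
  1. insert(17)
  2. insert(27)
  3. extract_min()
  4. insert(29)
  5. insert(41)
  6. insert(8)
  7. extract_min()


insert(17) -> [17]
insert(27) -> [17, 27]
extract_min()->17, [27]
insert(29) -> [27, 29]
insert(41) -> [27, 29, 41]
insert(8) -> [8, 27, 41, 29]
extract_min()->8, [27, 29, 41]

Final heap: [27, 29, 41]


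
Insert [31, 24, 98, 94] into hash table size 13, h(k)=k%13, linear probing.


Insert 31: h=5 -> slot 5
Insert 24: h=11 -> slot 11
Insert 98: h=7 -> slot 7
Insert 94: h=3 -> slot 3

Table: [None, None, None, 94, None, 31, None, 98, None, None, None, 24, None]


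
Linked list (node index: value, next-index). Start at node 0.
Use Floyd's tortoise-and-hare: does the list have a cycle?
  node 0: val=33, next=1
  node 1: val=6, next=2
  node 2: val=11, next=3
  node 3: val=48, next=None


Floyd's tortoise (slow, +1) and hare (fast, +2):
  init: slow=0, fast=0
  step 1: slow=1, fast=2
  step 2: fast 2->3->None, no cycle

Cycle: no


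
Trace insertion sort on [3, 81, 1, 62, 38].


Initial: [3, 81, 1, 62, 38]
Insert 81: [3, 81, 1, 62, 38]
Insert 1: [1, 3, 81, 62, 38]
Insert 62: [1, 3, 62, 81, 38]
Insert 38: [1, 3, 38, 62, 81]

Sorted: [1, 3, 38, 62, 81]


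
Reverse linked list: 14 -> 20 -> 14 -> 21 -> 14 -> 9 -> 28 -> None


Step 1: curr=14, set curr.next=prev(None) | reversed so far: 14
Step 2: curr=20, set curr.next=prev(14) | reversed so far: 20 -> 14
Step 3: curr=14, set curr.next=prev(20) | reversed so far: 14 -> 20 -> 14
Step 4: curr=21, set curr.next=prev(14) | reversed so far: 21 -> 14 -> 20 -> 14
Step 5: curr=14, set curr.next=prev(21) | reversed so far: 14 -> 21 -> 14 -> 20 -> 14
Step 6: curr=9, set curr.next=prev(14) | reversed so far: 9 -> 14 -> 21 -> 14 -> 20 -> 14
Step 7: curr=28, set curr.next=prev(9) | reversed so far: 28 -> 9 -> 14 -> 21 -> 14 -> 20 -> 14

28 -> 9 -> 14 -> 21 -> 14 -> 20 -> 14 -> None


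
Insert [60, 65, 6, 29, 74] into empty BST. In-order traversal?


Insert 60: root
Insert 65: R from 60
Insert 6: L from 60
Insert 29: L from 60 -> R from 6
Insert 74: R from 60 -> R from 65

In-order: [6, 29, 60, 65, 74]


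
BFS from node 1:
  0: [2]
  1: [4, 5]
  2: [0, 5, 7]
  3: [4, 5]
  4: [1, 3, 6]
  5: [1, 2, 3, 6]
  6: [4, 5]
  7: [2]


Visit 1, enqueue [4, 5]
Visit 4, enqueue [3, 6]
Visit 5, enqueue [2]
Visit 3, enqueue []
Visit 6, enqueue []
Visit 2, enqueue [0, 7]
Visit 0, enqueue []
Visit 7, enqueue []

BFS order: [1, 4, 5, 3, 6, 2, 0, 7]


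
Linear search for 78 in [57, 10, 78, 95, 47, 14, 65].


i=0: 57!=78
i=1: 10!=78
i=2: 78==78 found!

Found at 2, 3 comps


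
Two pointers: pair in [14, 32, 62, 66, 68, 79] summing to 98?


lo=0(14)+hi=5(79)=93
lo=1(32)+hi=5(79)=111
lo=1(32)+hi=4(68)=100
lo=1(32)+hi=3(66)=98

Yes: 32+66=98


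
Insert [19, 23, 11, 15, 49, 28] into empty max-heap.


Insert 19: [19]
Insert 23: [23, 19]
Insert 11: [23, 19, 11]
Insert 15: [23, 19, 11, 15]
Insert 49: [49, 23, 11, 15, 19]
Insert 28: [49, 23, 28, 15, 19, 11]

Final heap: [49, 23, 28, 15, 19, 11]


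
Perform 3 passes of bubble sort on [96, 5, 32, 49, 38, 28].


Initial: [96, 5, 32, 49, 38, 28]
Pass 1: [5, 32, 49, 38, 28, 96] (5 swaps)
Pass 2: [5, 32, 38, 28, 49, 96] (2 swaps)
Pass 3: [5, 32, 28, 38, 49, 96] (1 swaps)

After 3 passes: [5, 32, 28, 38, 49, 96]


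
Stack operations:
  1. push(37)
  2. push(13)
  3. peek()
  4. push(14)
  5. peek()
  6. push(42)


push(37) -> [37]
push(13) -> [37, 13]
peek()->13
push(14) -> [37, 13, 14]
peek()->14
push(42) -> [37, 13, 14, 42]

Final stack: [37, 13, 14, 42]


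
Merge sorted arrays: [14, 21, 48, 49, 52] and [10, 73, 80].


Take 10 from B
Take 14 from A
Take 21 from A
Take 48 from A
Take 49 from A
Take 52 from A

Merged: [10, 14, 21, 48, 49, 52, 73, 80]


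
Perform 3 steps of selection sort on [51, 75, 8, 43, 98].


Initial: [51, 75, 8, 43, 98]
Step 1: min=8 at 2
  Swap: [8, 75, 51, 43, 98]
Step 2: min=43 at 3
  Swap: [8, 43, 51, 75, 98]
Step 3: min=51 at 2
  Swap: [8, 43, 51, 75, 98]

After 3 steps: [8, 43, 51, 75, 98]


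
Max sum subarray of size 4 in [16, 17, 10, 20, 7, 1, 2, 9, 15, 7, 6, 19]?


[0:4]: 63
[1:5]: 54
[2:6]: 38
[3:7]: 30
[4:8]: 19
[5:9]: 27
[6:10]: 33
[7:11]: 37
[8:12]: 47

Max: 63 at [0:4]


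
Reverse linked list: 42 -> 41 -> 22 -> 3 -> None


Step 1: curr=42, set curr.next=prev(None) | reversed so far: 42
Step 2: curr=41, set curr.next=prev(42) | reversed so far: 41 -> 42
Step 3: curr=22, set curr.next=prev(41) | reversed so far: 22 -> 41 -> 42
Step 4: curr=3, set curr.next=prev(22) | reversed so far: 3 -> 22 -> 41 -> 42

3 -> 22 -> 41 -> 42 -> None


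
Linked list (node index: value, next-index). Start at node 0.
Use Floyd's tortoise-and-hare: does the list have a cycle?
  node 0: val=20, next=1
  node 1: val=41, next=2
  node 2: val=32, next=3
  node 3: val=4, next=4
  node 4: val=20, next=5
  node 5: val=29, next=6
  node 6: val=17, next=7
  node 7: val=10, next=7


Floyd's tortoise (slow, +1) and hare (fast, +2):
  init: slow=0, fast=0
  step 1: slow=1, fast=2
  step 2: slow=2, fast=4
  step 3: slow=3, fast=6
  step 4: slow=4, fast=7
  step 5: slow=5, fast=7
  step 6: slow=6, fast=7
  step 7: slow=7, fast=7
  slow == fast at node 7: cycle detected

Cycle: yes


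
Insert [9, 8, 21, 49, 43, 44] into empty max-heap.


Insert 9: [9]
Insert 8: [9, 8]
Insert 21: [21, 8, 9]
Insert 49: [49, 21, 9, 8]
Insert 43: [49, 43, 9, 8, 21]
Insert 44: [49, 43, 44, 8, 21, 9]

Final heap: [49, 43, 44, 8, 21, 9]


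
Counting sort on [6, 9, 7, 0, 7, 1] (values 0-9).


Input: [6, 9, 7, 0, 7, 1]
Counts: [1, 1, 0, 0, 0, 0, 1, 2, 0, 1]

Sorted: [0, 1, 6, 7, 7, 9]


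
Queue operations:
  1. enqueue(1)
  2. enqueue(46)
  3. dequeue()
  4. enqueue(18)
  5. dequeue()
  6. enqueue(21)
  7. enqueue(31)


enqueue(1) -> [1]
enqueue(46) -> [1, 46]
dequeue()->1, [46]
enqueue(18) -> [46, 18]
dequeue()->46, [18]
enqueue(21) -> [18, 21]
enqueue(31) -> [18, 21, 31]

Final queue: [18, 21, 31]


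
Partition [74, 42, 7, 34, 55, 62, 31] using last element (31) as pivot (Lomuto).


Pivot: 31
  7 <= 31: swap -> [7, 42, 74, 34, 55, 62, 31]
Place pivot at 1: [7, 31, 74, 34, 55, 62, 42]

Partitioned: [7, 31, 74, 34, 55, 62, 42]


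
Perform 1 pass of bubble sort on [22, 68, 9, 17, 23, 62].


Initial: [22, 68, 9, 17, 23, 62]
Pass 1: [22, 9, 17, 23, 62, 68] (4 swaps)

After 1 pass: [22, 9, 17, 23, 62, 68]


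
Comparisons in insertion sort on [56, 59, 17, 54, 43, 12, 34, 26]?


Algorithm: insertion sort
Input: [56, 59, 17, 54, 43, 12, 34, 26]
Sorted: [12, 17, 26, 34, 43, 54, 56, 59]

26


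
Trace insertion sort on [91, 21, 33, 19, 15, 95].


Initial: [91, 21, 33, 19, 15, 95]
Insert 21: [21, 91, 33, 19, 15, 95]
Insert 33: [21, 33, 91, 19, 15, 95]
Insert 19: [19, 21, 33, 91, 15, 95]
Insert 15: [15, 19, 21, 33, 91, 95]
Insert 95: [15, 19, 21, 33, 91, 95]

Sorted: [15, 19, 21, 33, 91, 95]


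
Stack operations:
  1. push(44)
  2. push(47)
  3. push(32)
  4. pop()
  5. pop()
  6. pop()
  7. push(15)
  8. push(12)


push(44) -> [44]
push(47) -> [44, 47]
push(32) -> [44, 47, 32]
pop()->32, [44, 47]
pop()->47, [44]
pop()->44, []
push(15) -> [15]
push(12) -> [15, 12]

Final stack: [15, 12]


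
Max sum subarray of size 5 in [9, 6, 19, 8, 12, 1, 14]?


[0:5]: 54
[1:6]: 46
[2:7]: 54

Max: 54 at [0:5]


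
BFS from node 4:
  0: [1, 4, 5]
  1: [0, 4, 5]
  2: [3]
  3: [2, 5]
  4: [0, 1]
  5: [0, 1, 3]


Visit 4, enqueue [0, 1]
Visit 0, enqueue [5]
Visit 1, enqueue []
Visit 5, enqueue [3]
Visit 3, enqueue [2]
Visit 2, enqueue []

BFS order: [4, 0, 1, 5, 3, 2]


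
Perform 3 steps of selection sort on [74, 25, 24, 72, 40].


Initial: [74, 25, 24, 72, 40]
Step 1: min=24 at 2
  Swap: [24, 25, 74, 72, 40]
Step 2: min=25 at 1
  Swap: [24, 25, 74, 72, 40]
Step 3: min=40 at 4
  Swap: [24, 25, 40, 72, 74]

After 3 steps: [24, 25, 40, 72, 74]


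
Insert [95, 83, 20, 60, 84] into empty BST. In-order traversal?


Insert 95: root
Insert 83: L from 95
Insert 20: L from 95 -> L from 83
Insert 60: L from 95 -> L from 83 -> R from 20
Insert 84: L from 95 -> R from 83

In-order: [20, 60, 83, 84, 95]


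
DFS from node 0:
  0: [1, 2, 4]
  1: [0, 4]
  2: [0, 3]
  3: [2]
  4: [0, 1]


Visit 0, push [4, 2, 1]
Visit 1, push [4]
Visit 4, push []
Visit 2, push [3]
Visit 3, push []

DFS order: [0, 1, 4, 2, 3]


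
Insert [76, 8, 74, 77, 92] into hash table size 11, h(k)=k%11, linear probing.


Insert 76: h=10 -> slot 10
Insert 8: h=8 -> slot 8
Insert 74: h=8, 1 probes -> slot 9
Insert 77: h=0 -> slot 0
Insert 92: h=4 -> slot 4

Table: [77, None, None, None, 92, None, None, None, 8, 74, 76]


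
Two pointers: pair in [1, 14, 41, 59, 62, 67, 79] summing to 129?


lo=0(1)+hi=6(79)=80
lo=1(14)+hi=6(79)=93
lo=2(41)+hi=6(79)=120
lo=3(59)+hi=6(79)=138
lo=3(59)+hi=5(67)=126
lo=4(62)+hi=5(67)=129

Yes: 62+67=129


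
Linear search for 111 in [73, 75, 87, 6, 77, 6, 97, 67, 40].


i=0: 73!=111
i=1: 75!=111
i=2: 87!=111
i=3: 6!=111
i=4: 77!=111
i=5: 6!=111
i=6: 97!=111
i=7: 67!=111
i=8: 40!=111

Not found, 9 comps


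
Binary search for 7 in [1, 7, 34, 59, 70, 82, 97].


Step 1: lo=0, hi=6, mid=3, val=59
Step 2: lo=0, hi=2, mid=1, val=7

Found at index 1


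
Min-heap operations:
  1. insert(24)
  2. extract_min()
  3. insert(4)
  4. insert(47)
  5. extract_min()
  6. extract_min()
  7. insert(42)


insert(24) -> [24]
extract_min()->24, []
insert(4) -> [4]
insert(47) -> [4, 47]
extract_min()->4, [47]
extract_min()->47, []
insert(42) -> [42]

Final heap: [42]


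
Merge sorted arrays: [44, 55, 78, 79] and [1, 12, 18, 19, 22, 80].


Take 1 from B
Take 12 from B
Take 18 from B
Take 19 from B
Take 22 from B
Take 44 from A
Take 55 from A
Take 78 from A
Take 79 from A

Merged: [1, 12, 18, 19, 22, 44, 55, 78, 79, 80]


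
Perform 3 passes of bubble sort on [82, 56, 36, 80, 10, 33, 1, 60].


Initial: [82, 56, 36, 80, 10, 33, 1, 60]
Pass 1: [56, 36, 80, 10, 33, 1, 60, 82] (7 swaps)
Pass 2: [36, 56, 10, 33, 1, 60, 80, 82] (5 swaps)
Pass 3: [36, 10, 33, 1, 56, 60, 80, 82] (3 swaps)

After 3 passes: [36, 10, 33, 1, 56, 60, 80, 82]


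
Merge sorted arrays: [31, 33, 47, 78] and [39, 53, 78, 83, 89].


Take 31 from A
Take 33 from A
Take 39 from B
Take 47 from A
Take 53 from B
Take 78 from A

Merged: [31, 33, 39, 47, 53, 78, 78, 83, 89]


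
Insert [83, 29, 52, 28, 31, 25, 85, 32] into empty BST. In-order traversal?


Insert 83: root
Insert 29: L from 83
Insert 52: L from 83 -> R from 29
Insert 28: L from 83 -> L from 29
Insert 31: L from 83 -> R from 29 -> L from 52
Insert 25: L from 83 -> L from 29 -> L from 28
Insert 85: R from 83
Insert 32: L from 83 -> R from 29 -> L from 52 -> R from 31

In-order: [25, 28, 29, 31, 32, 52, 83, 85]


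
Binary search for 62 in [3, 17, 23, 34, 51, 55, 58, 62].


Step 1: lo=0, hi=7, mid=3, val=34
Step 2: lo=4, hi=7, mid=5, val=55
Step 3: lo=6, hi=7, mid=6, val=58
Step 4: lo=7, hi=7, mid=7, val=62

Found at index 7


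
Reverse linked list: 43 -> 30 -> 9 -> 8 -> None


Step 1: curr=43, set curr.next=prev(None) | reversed so far: 43
Step 2: curr=30, set curr.next=prev(43) | reversed so far: 30 -> 43
Step 3: curr=9, set curr.next=prev(30) | reversed so far: 9 -> 30 -> 43
Step 4: curr=8, set curr.next=prev(9) | reversed so far: 8 -> 9 -> 30 -> 43

8 -> 9 -> 30 -> 43 -> None


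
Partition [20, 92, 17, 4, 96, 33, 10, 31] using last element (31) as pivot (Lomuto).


Pivot: 31
  20 <= 31: advance i (no swap)
  17 <= 31: swap -> [20, 17, 92, 4, 96, 33, 10, 31]
  4 <= 31: swap -> [20, 17, 4, 92, 96, 33, 10, 31]
  10 <= 31: swap -> [20, 17, 4, 10, 96, 33, 92, 31]
Place pivot at 4: [20, 17, 4, 10, 31, 33, 92, 96]

Partitioned: [20, 17, 4, 10, 31, 33, 92, 96]


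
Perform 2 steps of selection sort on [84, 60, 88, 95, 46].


Initial: [84, 60, 88, 95, 46]
Step 1: min=46 at 4
  Swap: [46, 60, 88, 95, 84]
Step 2: min=60 at 1
  Swap: [46, 60, 88, 95, 84]

After 2 steps: [46, 60, 88, 95, 84]


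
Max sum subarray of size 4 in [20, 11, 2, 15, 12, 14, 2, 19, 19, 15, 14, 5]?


[0:4]: 48
[1:5]: 40
[2:6]: 43
[3:7]: 43
[4:8]: 47
[5:9]: 54
[6:10]: 55
[7:11]: 67
[8:12]: 53

Max: 67 at [7:11]


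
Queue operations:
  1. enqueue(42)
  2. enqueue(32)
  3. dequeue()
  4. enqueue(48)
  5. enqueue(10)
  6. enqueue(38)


enqueue(42) -> [42]
enqueue(32) -> [42, 32]
dequeue()->42, [32]
enqueue(48) -> [32, 48]
enqueue(10) -> [32, 48, 10]
enqueue(38) -> [32, 48, 10, 38]

Final queue: [32, 48, 10, 38]


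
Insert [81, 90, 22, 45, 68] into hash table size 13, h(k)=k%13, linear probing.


Insert 81: h=3 -> slot 3
Insert 90: h=12 -> slot 12
Insert 22: h=9 -> slot 9
Insert 45: h=6 -> slot 6
Insert 68: h=3, 1 probes -> slot 4

Table: [None, None, None, 81, 68, None, 45, None, None, 22, None, None, 90]


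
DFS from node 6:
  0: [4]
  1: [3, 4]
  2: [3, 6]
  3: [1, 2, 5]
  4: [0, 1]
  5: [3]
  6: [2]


Visit 6, push [2]
Visit 2, push [3]
Visit 3, push [5, 1]
Visit 1, push [4]
Visit 4, push [0]
Visit 0, push []
Visit 5, push []

DFS order: [6, 2, 3, 1, 4, 0, 5]


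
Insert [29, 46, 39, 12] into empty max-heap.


Insert 29: [29]
Insert 46: [46, 29]
Insert 39: [46, 29, 39]
Insert 12: [46, 29, 39, 12]

Final heap: [46, 29, 39, 12]


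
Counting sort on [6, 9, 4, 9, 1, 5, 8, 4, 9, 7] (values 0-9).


Input: [6, 9, 4, 9, 1, 5, 8, 4, 9, 7]
Counts: [0, 1, 0, 0, 2, 1, 1, 1, 1, 3]

Sorted: [1, 4, 4, 5, 6, 7, 8, 9, 9, 9]


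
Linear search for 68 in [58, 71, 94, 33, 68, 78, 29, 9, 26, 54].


i=0: 58!=68
i=1: 71!=68
i=2: 94!=68
i=3: 33!=68
i=4: 68==68 found!

Found at 4, 5 comps


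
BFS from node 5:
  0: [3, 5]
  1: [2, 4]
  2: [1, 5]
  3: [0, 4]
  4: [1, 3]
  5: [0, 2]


Visit 5, enqueue [0, 2]
Visit 0, enqueue [3]
Visit 2, enqueue [1]
Visit 3, enqueue [4]
Visit 1, enqueue []
Visit 4, enqueue []

BFS order: [5, 0, 2, 3, 1, 4]


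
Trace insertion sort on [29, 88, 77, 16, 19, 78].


Initial: [29, 88, 77, 16, 19, 78]
Insert 88: [29, 88, 77, 16, 19, 78]
Insert 77: [29, 77, 88, 16, 19, 78]
Insert 16: [16, 29, 77, 88, 19, 78]
Insert 19: [16, 19, 29, 77, 88, 78]
Insert 78: [16, 19, 29, 77, 78, 88]

Sorted: [16, 19, 29, 77, 78, 88]


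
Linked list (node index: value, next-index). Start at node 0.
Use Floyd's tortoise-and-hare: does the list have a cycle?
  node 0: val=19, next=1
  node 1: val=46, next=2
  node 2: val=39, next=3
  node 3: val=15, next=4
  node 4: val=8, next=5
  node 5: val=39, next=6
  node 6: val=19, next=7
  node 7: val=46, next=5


Floyd's tortoise (slow, +1) and hare (fast, +2):
  init: slow=0, fast=0
  step 1: slow=1, fast=2
  step 2: slow=2, fast=4
  step 3: slow=3, fast=6
  step 4: slow=4, fast=5
  step 5: slow=5, fast=7
  step 6: slow=6, fast=6
  slow == fast at node 6: cycle detected

Cycle: yes


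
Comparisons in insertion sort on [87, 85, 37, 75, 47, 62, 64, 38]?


Algorithm: insertion sort
Input: [87, 85, 37, 75, 47, 62, 64, 38]
Sorted: [37, 38, 47, 62, 64, 75, 85, 87]

25


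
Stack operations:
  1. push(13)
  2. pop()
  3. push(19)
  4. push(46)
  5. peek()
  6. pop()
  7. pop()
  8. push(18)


push(13) -> [13]
pop()->13, []
push(19) -> [19]
push(46) -> [19, 46]
peek()->46
pop()->46, [19]
pop()->19, []
push(18) -> [18]

Final stack: [18]


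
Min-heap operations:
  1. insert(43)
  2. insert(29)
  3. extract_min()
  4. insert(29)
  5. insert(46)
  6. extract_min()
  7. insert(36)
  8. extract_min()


insert(43) -> [43]
insert(29) -> [29, 43]
extract_min()->29, [43]
insert(29) -> [29, 43]
insert(46) -> [29, 43, 46]
extract_min()->29, [43, 46]
insert(36) -> [36, 46, 43]
extract_min()->36, [43, 46]

Final heap: [43, 46]


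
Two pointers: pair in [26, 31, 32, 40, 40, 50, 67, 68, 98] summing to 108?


lo=0(26)+hi=8(98)=124
lo=0(26)+hi=7(68)=94
lo=1(31)+hi=7(68)=99
lo=2(32)+hi=7(68)=100
lo=3(40)+hi=7(68)=108

Yes: 40+68=108


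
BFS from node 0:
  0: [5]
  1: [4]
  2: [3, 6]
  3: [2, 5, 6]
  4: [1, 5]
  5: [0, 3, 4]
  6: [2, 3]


Visit 0, enqueue [5]
Visit 5, enqueue [3, 4]
Visit 3, enqueue [2, 6]
Visit 4, enqueue [1]
Visit 2, enqueue []
Visit 6, enqueue []
Visit 1, enqueue []

BFS order: [0, 5, 3, 4, 2, 6, 1]


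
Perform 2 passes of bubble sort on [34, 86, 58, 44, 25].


Initial: [34, 86, 58, 44, 25]
Pass 1: [34, 58, 44, 25, 86] (3 swaps)
Pass 2: [34, 44, 25, 58, 86] (2 swaps)

After 2 passes: [34, 44, 25, 58, 86]


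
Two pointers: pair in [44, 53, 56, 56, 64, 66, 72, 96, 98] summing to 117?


lo=0(44)+hi=8(98)=142
lo=0(44)+hi=7(96)=140
lo=0(44)+hi=6(72)=116
lo=1(53)+hi=6(72)=125
lo=1(53)+hi=5(66)=119
lo=1(53)+hi=4(64)=117

Yes: 53+64=117


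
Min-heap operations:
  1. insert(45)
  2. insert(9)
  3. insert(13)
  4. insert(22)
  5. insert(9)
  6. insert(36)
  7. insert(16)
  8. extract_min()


insert(45) -> [45]
insert(9) -> [9, 45]
insert(13) -> [9, 45, 13]
insert(22) -> [9, 22, 13, 45]
insert(9) -> [9, 9, 13, 45, 22]
insert(36) -> [9, 9, 13, 45, 22, 36]
insert(16) -> [9, 9, 13, 45, 22, 36, 16]
extract_min()->9, [9, 16, 13, 45, 22, 36]

Final heap: [9, 16, 13, 45, 22, 36]


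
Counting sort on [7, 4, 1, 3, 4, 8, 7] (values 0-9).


Input: [7, 4, 1, 3, 4, 8, 7]
Counts: [0, 1, 0, 1, 2, 0, 0, 2, 1, 0]

Sorted: [1, 3, 4, 4, 7, 7, 8]


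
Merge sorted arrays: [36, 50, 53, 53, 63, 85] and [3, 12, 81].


Take 3 from B
Take 12 from B
Take 36 from A
Take 50 from A
Take 53 from A
Take 53 from A
Take 63 from A
Take 81 from B

Merged: [3, 12, 36, 50, 53, 53, 63, 81, 85]


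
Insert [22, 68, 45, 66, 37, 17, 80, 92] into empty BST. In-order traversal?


Insert 22: root
Insert 68: R from 22
Insert 45: R from 22 -> L from 68
Insert 66: R from 22 -> L from 68 -> R from 45
Insert 37: R from 22 -> L from 68 -> L from 45
Insert 17: L from 22
Insert 80: R from 22 -> R from 68
Insert 92: R from 22 -> R from 68 -> R from 80

In-order: [17, 22, 37, 45, 66, 68, 80, 92]


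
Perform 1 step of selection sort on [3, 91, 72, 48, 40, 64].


Initial: [3, 91, 72, 48, 40, 64]
Step 1: min=3 at 0
  Swap: [3, 91, 72, 48, 40, 64]

After 1 step: [3, 91, 72, 48, 40, 64]


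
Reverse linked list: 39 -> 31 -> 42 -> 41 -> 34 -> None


Step 1: curr=39, set curr.next=prev(None) | reversed so far: 39
Step 2: curr=31, set curr.next=prev(39) | reversed so far: 31 -> 39
Step 3: curr=42, set curr.next=prev(31) | reversed so far: 42 -> 31 -> 39
Step 4: curr=41, set curr.next=prev(42) | reversed so far: 41 -> 42 -> 31 -> 39
Step 5: curr=34, set curr.next=prev(41) | reversed so far: 34 -> 41 -> 42 -> 31 -> 39

34 -> 41 -> 42 -> 31 -> 39 -> None


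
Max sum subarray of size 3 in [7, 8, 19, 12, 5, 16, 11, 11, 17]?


[0:3]: 34
[1:4]: 39
[2:5]: 36
[3:6]: 33
[4:7]: 32
[5:8]: 38
[6:9]: 39

Max: 39 at [1:4]


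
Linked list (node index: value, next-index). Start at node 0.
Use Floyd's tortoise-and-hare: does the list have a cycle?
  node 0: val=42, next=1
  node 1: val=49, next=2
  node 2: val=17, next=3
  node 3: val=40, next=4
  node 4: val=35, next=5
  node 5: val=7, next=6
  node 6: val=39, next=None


Floyd's tortoise (slow, +1) and hare (fast, +2):
  init: slow=0, fast=0
  step 1: slow=1, fast=2
  step 2: slow=2, fast=4
  step 3: slow=3, fast=6
  step 4: fast -> None, no cycle

Cycle: no


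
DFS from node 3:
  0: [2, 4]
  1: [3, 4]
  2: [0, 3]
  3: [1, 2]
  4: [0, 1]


Visit 3, push [2, 1]
Visit 1, push [4]
Visit 4, push [0]
Visit 0, push [2]
Visit 2, push []

DFS order: [3, 1, 4, 0, 2]


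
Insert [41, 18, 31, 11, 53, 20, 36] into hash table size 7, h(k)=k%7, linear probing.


Insert 41: h=6 -> slot 6
Insert 18: h=4 -> slot 4
Insert 31: h=3 -> slot 3
Insert 11: h=4, 1 probes -> slot 5
Insert 53: h=4, 3 probes -> slot 0
Insert 20: h=6, 2 probes -> slot 1
Insert 36: h=1, 1 probes -> slot 2

Table: [53, 20, 36, 31, 18, 11, 41]


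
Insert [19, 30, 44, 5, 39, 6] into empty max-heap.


Insert 19: [19]
Insert 30: [30, 19]
Insert 44: [44, 19, 30]
Insert 5: [44, 19, 30, 5]
Insert 39: [44, 39, 30, 5, 19]
Insert 6: [44, 39, 30, 5, 19, 6]

Final heap: [44, 39, 30, 5, 19, 6]


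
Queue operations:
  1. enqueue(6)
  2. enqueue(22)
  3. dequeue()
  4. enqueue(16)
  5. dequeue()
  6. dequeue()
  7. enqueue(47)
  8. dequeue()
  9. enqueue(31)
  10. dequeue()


enqueue(6) -> [6]
enqueue(22) -> [6, 22]
dequeue()->6, [22]
enqueue(16) -> [22, 16]
dequeue()->22, [16]
dequeue()->16, []
enqueue(47) -> [47]
dequeue()->47, []
enqueue(31) -> [31]
dequeue()->31, []

Final queue: []


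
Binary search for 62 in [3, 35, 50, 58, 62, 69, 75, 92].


Step 1: lo=0, hi=7, mid=3, val=58
Step 2: lo=4, hi=7, mid=5, val=69
Step 3: lo=4, hi=4, mid=4, val=62

Found at index 4
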